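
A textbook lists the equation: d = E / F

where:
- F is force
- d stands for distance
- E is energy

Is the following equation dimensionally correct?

Yes

F (force) has dimensions [L M T^-2].
d (distance) has dimensions [L].
E (energy) has dimensions [L^2 M T^-2].

Left side: [L]
Right side: [L]

Both sides have the same dimensions, so the equation is dimensionally consistent.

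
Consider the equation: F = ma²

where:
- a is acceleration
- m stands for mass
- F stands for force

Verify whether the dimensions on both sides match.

No

a (acceleration) has dimensions [L T^-2].
m (mass) has dimensions [M].
F (force) has dimensions [L M T^-2].

Left side: [L M T^-2]
Right side: [L^2 M T^-4]

The two sides have different dimensions, so the equation is NOT dimensionally consistent.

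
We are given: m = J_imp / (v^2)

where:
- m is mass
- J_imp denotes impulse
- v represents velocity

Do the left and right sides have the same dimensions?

No

m (mass) has dimensions [M].
J_imp (impulse) has dimensions [L M T^-1].
v (velocity) has dimensions [L T^-1].

Left side: [M]
Right side: [L^-1 M T]

The two sides have different dimensions, so the equation is NOT dimensionally consistent.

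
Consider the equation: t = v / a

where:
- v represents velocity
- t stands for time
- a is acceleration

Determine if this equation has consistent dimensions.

Yes

v (velocity) has dimensions [L T^-1].
t (time) has dimensions [T].
a (acceleration) has dimensions [L T^-2].

Left side: [T]
Right side: [T]

Both sides have the same dimensions, so the equation is dimensionally consistent.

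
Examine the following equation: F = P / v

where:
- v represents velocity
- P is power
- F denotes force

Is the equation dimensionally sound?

Yes

v (velocity) has dimensions [L T^-1].
P (power) has dimensions [L^2 M T^-3].
F (force) has dimensions [L M T^-2].

Left side: [L M T^-2]
Right side: [L M T^-2]

Both sides have the same dimensions, so the equation is dimensionally consistent.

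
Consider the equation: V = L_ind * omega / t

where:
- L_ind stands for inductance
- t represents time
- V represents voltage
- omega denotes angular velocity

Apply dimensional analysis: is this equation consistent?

No

L_ind (inductance) has dimensions [I^-2 L^2 M T^-2].
t (time) has dimensions [T].
V (voltage) has dimensions [I^-1 L^2 M T^-3].
omega (angular velocity) has dimensions [T^-1].

Left side: [I^-1 L^2 M T^-3]
Right side: [I^-2 L^2 M T^-4]

The two sides have different dimensions, so the equation is NOT dimensionally consistent.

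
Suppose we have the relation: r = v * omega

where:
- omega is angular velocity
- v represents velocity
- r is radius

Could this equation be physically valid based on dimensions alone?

No

omega (angular velocity) has dimensions [T^-1].
v (velocity) has dimensions [L T^-1].
r (radius) has dimensions [L].

Left side: [L]
Right side: [L T^-2]

The two sides have different dimensions, so the equation is NOT dimensionally consistent.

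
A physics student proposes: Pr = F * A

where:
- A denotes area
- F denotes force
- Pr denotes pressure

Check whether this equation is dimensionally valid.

No

A (area) has dimensions [L^2].
F (force) has dimensions [L M T^-2].
Pr (pressure) has dimensions [L^-1 M T^-2].

Left side: [L^-1 M T^-2]
Right side: [L^3 M T^-2]

The two sides have different dimensions, so the equation is NOT dimensionally consistent.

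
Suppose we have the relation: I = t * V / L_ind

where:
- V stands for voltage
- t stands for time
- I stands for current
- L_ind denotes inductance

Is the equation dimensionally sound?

Yes

V (voltage) has dimensions [I^-1 L^2 M T^-3].
t (time) has dimensions [T].
I (current) has dimensions [I].
L_ind (inductance) has dimensions [I^-2 L^2 M T^-2].

Left side: [I]
Right side: [I]

Both sides have the same dimensions, so the equation is dimensionally consistent.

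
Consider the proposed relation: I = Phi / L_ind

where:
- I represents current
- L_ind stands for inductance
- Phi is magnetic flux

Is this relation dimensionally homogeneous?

Yes

I (current) has dimensions [I].
L_ind (inductance) has dimensions [I^-2 L^2 M T^-2].
Phi (magnetic flux) has dimensions [I^-1 L^2 M T^-2].

Left side: [I]
Right side: [I]

Both sides have the same dimensions, so the equation is dimensionally consistent.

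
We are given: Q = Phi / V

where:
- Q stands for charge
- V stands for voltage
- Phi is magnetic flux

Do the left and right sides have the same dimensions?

No

Q (charge) has dimensions [I T].
V (voltage) has dimensions [I^-1 L^2 M T^-3].
Phi (magnetic flux) has dimensions [I^-1 L^2 M T^-2].

Left side: [I T]
Right side: [T]

The two sides have different dimensions, so the equation is NOT dimensionally consistent.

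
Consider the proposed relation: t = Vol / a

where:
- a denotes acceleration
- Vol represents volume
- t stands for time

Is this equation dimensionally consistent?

No

a (acceleration) has dimensions [L T^-2].
Vol (volume) has dimensions [L^3].
t (time) has dimensions [T].

Left side: [T]
Right side: [L^2 T^2]

The two sides have different dimensions, so the equation is NOT dimensionally consistent.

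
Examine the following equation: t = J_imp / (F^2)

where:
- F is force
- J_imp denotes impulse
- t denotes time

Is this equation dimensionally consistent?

No

F (force) has dimensions [L M T^-2].
J_imp (impulse) has dimensions [L M T^-1].
t (time) has dimensions [T].

Left side: [T]
Right side: [L^-1 M^-1 T^3]

The two sides have different dimensions, so the equation is NOT dimensionally consistent.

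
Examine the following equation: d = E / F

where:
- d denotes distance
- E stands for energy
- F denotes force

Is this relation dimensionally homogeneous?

Yes

d (distance) has dimensions [L].
E (energy) has dimensions [L^2 M T^-2].
F (force) has dimensions [L M T^-2].

Left side: [L]
Right side: [L]

Both sides have the same dimensions, so the equation is dimensionally consistent.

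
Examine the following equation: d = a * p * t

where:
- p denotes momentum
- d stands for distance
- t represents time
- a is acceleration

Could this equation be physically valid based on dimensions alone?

No

p (momentum) has dimensions [L M T^-1].
d (distance) has dimensions [L].
t (time) has dimensions [T].
a (acceleration) has dimensions [L T^-2].

Left side: [L]
Right side: [L^2 M T^-2]

The two sides have different dimensions, so the equation is NOT dimensionally consistent.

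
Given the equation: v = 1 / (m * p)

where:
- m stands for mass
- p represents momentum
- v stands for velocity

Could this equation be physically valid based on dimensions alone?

No

m (mass) has dimensions [M].
p (momentum) has dimensions [L M T^-1].
v (velocity) has dimensions [L T^-1].

Left side: [L T^-1]
Right side: [L^-1 M^-2 T]

The two sides have different dimensions, so the equation is NOT dimensionally consistent.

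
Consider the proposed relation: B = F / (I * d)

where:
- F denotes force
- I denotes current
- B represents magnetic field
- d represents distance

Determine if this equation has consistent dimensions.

Yes

F (force) has dimensions [L M T^-2].
I (current) has dimensions [I].
B (magnetic field) has dimensions [I^-1 M T^-2].
d (distance) has dimensions [L].

Left side: [I^-1 M T^-2]
Right side: [I^-1 M T^-2]

Both sides have the same dimensions, so the equation is dimensionally consistent.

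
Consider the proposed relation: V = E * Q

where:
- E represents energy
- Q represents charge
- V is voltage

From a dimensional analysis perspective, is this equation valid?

No

E (energy) has dimensions [L^2 M T^-2].
Q (charge) has dimensions [I T].
V (voltage) has dimensions [I^-1 L^2 M T^-3].

Left side: [I^-1 L^2 M T^-3]
Right side: [I L^2 M T^-1]

The two sides have different dimensions, so the equation is NOT dimensionally consistent.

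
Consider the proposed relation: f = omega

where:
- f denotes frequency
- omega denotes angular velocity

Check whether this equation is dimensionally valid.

Yes

f (frequency) has dimensions [T^-1].
omega (angular velocity) has dimensions [T^-1].

Left side: [T^-1]
Right side: [T^-1]

Both sides have the same dimensions, so the equation is dimensionally consistent.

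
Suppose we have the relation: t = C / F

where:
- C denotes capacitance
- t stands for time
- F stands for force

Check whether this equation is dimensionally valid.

No

C (capacitance) has dimensions [I^2 L^-2 M^-1 T^4].
t (time) has dimensions [T].
F (force) has dimensions [L M T^-2].

Left side: [T]
Right side: [I^2 L^-3 M^-2 T^6]

The two sides have different dimensions, so the equation is NOT dimensionally consistent.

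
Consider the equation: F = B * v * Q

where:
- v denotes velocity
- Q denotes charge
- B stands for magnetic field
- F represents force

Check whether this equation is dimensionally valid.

Yes

v (velocity) has dimensions [L T^-1].
Q (charge) has dimensions [I T].
B (magnetic field) has dimensions [I^-1 M T^-2].
F (force) has dimensions [L M T^-2].

Left side: [L M T^-2]
Right side: [L M T^-2]

Both sides have the same dimensions, so the equation is dimensionally consistent.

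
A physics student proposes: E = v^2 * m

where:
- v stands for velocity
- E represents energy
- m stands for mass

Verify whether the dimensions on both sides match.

Yes

v (velocity) has dimensions [L T^-1].
E (energy) has dimensions [L^2 M T^-2].
m (mass) has dimensions [M].

Left side: [L^2 M T^-2]
Right side: [L^2 M T^-2]

Both sides have the same dimensions, so the equation is dimensionally consistent.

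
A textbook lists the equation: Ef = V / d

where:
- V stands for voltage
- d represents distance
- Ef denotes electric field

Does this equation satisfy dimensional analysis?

Yes

V (voltage) has dimensions [I^-1 L^2 M T^-3].
d (distance) has dimensions [L].
Ef (electric field) has dimensions [I^-1 L M T^-3].

Left side: [I^-1 L M T^-3]
Right side: [I^-1 L M T^-3]

Both sides have the same dimensions, so the equation is dimensionally consistent.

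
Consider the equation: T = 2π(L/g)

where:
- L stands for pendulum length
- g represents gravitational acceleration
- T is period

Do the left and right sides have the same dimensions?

No

L (pendulum length) has dimensions [L].
g (gravitational acceleration) has dimensions [L T^-2].
T (period) has dimensions [T].

Left side: [T]
Right side: [T^2]

The two sides have different dimensions, so the equation is NOT dimensionally consistent.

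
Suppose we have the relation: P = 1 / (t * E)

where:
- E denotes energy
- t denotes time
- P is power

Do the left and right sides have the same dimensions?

No

E (energy) has dimensions [L^2 M T^-2].
t (time) has dimensions [T].
P (power) has dimensions [L^2 M T^-3].

Left side: [L^2 M T^-3]
Right side: [L^-2 M^-1 T]

The two sides have different dimensions, so the equation is NOT dimensionally consistent.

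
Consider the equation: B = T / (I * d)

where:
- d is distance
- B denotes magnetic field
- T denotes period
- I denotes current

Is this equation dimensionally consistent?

No

d (distance) has dimensions [L].
B (magnetic field) has dimensions [I^-1 M T^-2].
T (period) has dimensions [T].
I (current) has dimensions [I].

Left side: [I^-1 M T^-2]
Right side: [I^-1 L^-1 T]

The two sides have different dimensions, so the equation is NOT dimensionally consistent.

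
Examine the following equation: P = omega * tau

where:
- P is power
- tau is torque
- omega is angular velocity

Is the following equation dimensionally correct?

Yes

P (power) has dimensions [L^2 M T^-3].
tau (torque) has dimensions [L^2 M T^-2].
omega (angular velocity) has dimensions [T^-1].

Left side: [L^2 M T^-3]
Right side: [L^2 M T^-3]

Both sides have the same dimensions, so the equation is dimensionally consistent.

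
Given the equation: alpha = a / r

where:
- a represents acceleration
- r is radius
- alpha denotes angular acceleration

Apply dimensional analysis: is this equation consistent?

Yes

a (acceleration) has dimensions [L T^-2].
r (radius) has dimensions [L].
alpha (angular acceleration) has dimensions [T^-2].

Left side: [T^-2]
Right side: [T^-2]

Both sides have the same dimensions, so the equation is dimensionally consistent.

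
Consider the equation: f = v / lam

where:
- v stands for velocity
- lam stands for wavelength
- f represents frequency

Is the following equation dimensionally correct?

Yes

v (velocity) has dimensions [L T^-1].
lam (wavelength) has dimensions [L].
f (frequency) has dimensions [T^-1].

Left side: [T^-1]
Right side: [T^-1]

Both sides have the same dimensions, so the equation is dimensionally consistent.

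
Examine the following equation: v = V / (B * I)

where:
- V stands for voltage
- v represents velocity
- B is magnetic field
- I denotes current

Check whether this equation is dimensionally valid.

No

V (voltage) has dimensions [I^-1 L^2 M T^-3].
v (velocity) has dimensions [L T^-1].
B (magnetic field) has dimensions [I^-1 M T^-2].
I (current) has dimensions [I].

Left side: [L T^-1]
Right side: [I^-1 L^2 T^-1]

The two sides have different dimensions, so the equation is NOT dimensionally consistent.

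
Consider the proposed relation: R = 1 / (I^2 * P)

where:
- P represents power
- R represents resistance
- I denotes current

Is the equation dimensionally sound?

No

P (power) has dimensions [L^2 M T^-3].
R (resistance) has dimensions [I^-2 L^2 M T^-3].
I (current) has dimensions [I].

Left side: [I^-2 L^2 M T^-3]
Right side: [I^-2 L^-2 M^-1 T^3]

The two sides have different dimensions, so the equation is NOT dimensionally consistent.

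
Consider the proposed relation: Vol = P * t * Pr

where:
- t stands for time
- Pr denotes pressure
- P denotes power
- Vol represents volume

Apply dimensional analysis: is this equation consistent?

No

t (time) has dimensions [T].
Pr (pressure) has dimensions [L^-1 M T^-2].
P (power) has dimensions [L^2 M T^-3].
Vol (volume) has dimensions [L^3].

Left side: [L^3]
Right side: [L M^2 T^-4]

The two sides have different dimensions, so the equation is NOT dimensionally consistent.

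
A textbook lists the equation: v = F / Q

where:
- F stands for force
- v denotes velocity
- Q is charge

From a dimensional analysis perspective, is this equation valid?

No

F (force) has dimensions [L M T^-2].
v (velocity) has dimensions [L T^-1].
Q (charge) has dimensions [I T].

Left side: [L T^-1]
Right side: [I^-1 L M T^-3]

The two sides have different dimensions, so the equation is NOT dimensionally consistent.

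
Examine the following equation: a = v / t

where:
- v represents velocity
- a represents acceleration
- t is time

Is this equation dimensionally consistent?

Yes

v (velocity) has dimensions [L T^-1].
a (acceleration) has dimensions [L T^-2].
t (time) has dimensions [T].

Left side: [L T^-2]
Right side: [L T^-2]

Both sides have the same dimensions, so the equation is dimensionally consistent.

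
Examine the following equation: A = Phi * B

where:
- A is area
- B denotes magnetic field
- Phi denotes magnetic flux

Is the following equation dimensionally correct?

No

A (area) has dimensions [L^2].
B (magnetic field) has dimensions [I^-1 M T^-2].
Phi (magnetic flux) has dimensions [I^-1 L^2 M T^-2].

Left side: [L^2]
Right side: [I^-2 L^2 M^2 T^-4]

The two sides have different dimensions, so the equation is NOT dimensionally consistent.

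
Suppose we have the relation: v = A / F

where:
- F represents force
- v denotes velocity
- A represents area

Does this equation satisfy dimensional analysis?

No

F (force) has dimensions [L M T^-2].
v (velocity) has dimensions [L T^-1].
A (area) has dimensions [L^2].

Left side: [L T^-1]
Right side: [L M^-1 T^2]

The two sides have different dimensions, so the equation is NOT dimensionally consistent.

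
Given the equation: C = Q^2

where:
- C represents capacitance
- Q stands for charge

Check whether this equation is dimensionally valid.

No

C (capacitance) has dimensions [I^2 L^-2 M^-1 T^4].
Q (charge) has dimensions [I T].

Left side: [I^2 L^-2 M^-1 T^4]
Right side: [I^2 T^2]

The two sides have different dimensions, so the equation is NOT dimensionally consistent.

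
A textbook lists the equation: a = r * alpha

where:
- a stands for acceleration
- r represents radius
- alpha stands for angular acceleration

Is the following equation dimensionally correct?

Yes

a (acceleration) has dimensions [L T^-2].
r (radius) has dimensions [L].
alpha (angular acceleration) has dimensions [T^-2].

Left side: [L T^-2]
Right side: [L T^-2]

Both sides have the same dimensions, so the equation is dimensionally consistent.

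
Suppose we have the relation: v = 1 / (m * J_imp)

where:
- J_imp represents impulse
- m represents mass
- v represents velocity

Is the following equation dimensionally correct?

No

J_imp (impulse) has dimensions [L M T^-1].
m (mass) has dimensions [M].
v (velocity) has dimensions [L T^-1].

Left side: [L T^-1]
Right side: [L^-1 M^-2 T]

The two sides have different dimensions, so the equation is NOT dimensionally consistent.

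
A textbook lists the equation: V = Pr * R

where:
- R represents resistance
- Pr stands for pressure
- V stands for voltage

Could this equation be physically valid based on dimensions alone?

No

R (resistance) has dimensions [I^-2 L^2 M T^-3].
Pr (pressure) has dimensions [L^-1 M T^-2].
V (voltage) has dimensions [I^-1 L^2 M T^-3].

Left side: [I^-1 L^2 M T^-3]
Right side: [I^-2 L M^2 T^-5]

The two sides have different dimensions, so the equation is NOT dimensionally consistent.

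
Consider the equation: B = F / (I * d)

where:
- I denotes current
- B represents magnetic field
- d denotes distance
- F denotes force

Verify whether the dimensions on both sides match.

Yes

I (current) has dimensions [I].
B (magnetic field) has dimensions [I^-1 M T^-2].
d (distance) has dimensions [L].
F (force) has dimensions [L M T^-2].

Left side: [I^-1 M T^-2]
Right side: [I^-1 M T^-2]

Both sides have the same dimensions, so the equation is dimensionally consistent.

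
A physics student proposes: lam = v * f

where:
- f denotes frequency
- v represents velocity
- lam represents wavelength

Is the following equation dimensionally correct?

No

f (frequency) has dimensions [T^-1].
v (velocity) has dimensions [L T^-1].
lam (wavelength) has dimensions [L].

Left side: [L]
Right side: [L T^-2]

The two sides have different dimensions, so the equation is NOT dimensionally consistent.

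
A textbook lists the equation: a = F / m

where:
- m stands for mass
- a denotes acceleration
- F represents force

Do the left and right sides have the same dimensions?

Yes

m (mass) has dimensions [M].
a (acceleration) has dimensions [L T^-2].
F (force) has dimensions [L M T^-2].

Left side: [L T^-2]
Right side: [L T^-2]

Both sides have the same dimensions, so the equation is dimensionally consistent.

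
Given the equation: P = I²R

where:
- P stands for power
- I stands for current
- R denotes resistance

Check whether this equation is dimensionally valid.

Yes

P (power) has dimensions [L^2 M T^-3].
I (current) has dimensions [I].
R (resistance) has dimensions [I^-2 L^2 M T^-3].

Left side: [L^2 M T^-3]
Right side: [L^2 M T^-3]

Both sides have the same dimensions, so the equation is dimensionally consistent.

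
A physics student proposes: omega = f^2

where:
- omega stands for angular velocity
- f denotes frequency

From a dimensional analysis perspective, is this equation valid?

No

omega (angular velocity) has dimensions [T^-1].
f (frequency) has dimensions [T^-1].

Left side: [T^-1]
Right side: [T^-2]

The two sides have different dimensions, so the equation is NOT dimensionally consistent.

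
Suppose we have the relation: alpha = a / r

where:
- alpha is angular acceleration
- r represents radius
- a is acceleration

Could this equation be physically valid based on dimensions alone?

Yes

alpha (angular acceleration) has dimensions [T^-2].
r (radius) has dimensions [L].
a (acceleration) has dimensions [L T^-2].

Left side: [T^-2]
Right side: [T^-2]

Both sides have the same dimensions, so the equation is dimensionally consistent.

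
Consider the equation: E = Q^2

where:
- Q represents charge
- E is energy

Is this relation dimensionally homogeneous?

No

Q (charge) has dimensions [I T].
E (energy) has dimensions [L^2 M T^-2].

Left side: [L^2 M T^-2]
Right side: [I^2 T^2]

The two sides have different dimensions, so the equation is NOT dimensionally consistent.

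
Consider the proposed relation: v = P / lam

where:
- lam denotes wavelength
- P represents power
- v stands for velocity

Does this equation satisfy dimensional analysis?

No

lam (wavelength) has dimensions [L].
P (power) has dimensions [L^2 M T^-3].
v (velocity) has dimensions [L T^-1].

Left side: [L T^-1]
Right side: [L M T^-3]

The two sides have different dimensions, so the equation is NOT dimensionally consistent.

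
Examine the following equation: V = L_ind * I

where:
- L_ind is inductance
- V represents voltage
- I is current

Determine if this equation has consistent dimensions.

No

L_ind (inductance) has dimensions [I^-2 L^2 M T^-2].
V (voltage) has dimensions [I^-1 L^2 M T^-3].
I (current) has dimensions [I].

Left side: [I^-1 L^2 M T^-3]
Right side: [I^-1 L^2 M T^-2]

The two sides have different dimensions, so the equation is NOT dimensionally consistent.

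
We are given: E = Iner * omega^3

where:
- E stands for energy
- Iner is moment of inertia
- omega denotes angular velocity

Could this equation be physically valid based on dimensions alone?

No

E (energy) has dimensions [L^2 M T^-2].
Iner (moment of inertia) has dimensions [L^2 M].
omega (angular velocity) has dimensions [T^-1].

Left side: [L^2 M T^-2]
Right side: [L^2 M T^-3]

The two sides have different dimensions, so the equation is NOT dimensionally consistent.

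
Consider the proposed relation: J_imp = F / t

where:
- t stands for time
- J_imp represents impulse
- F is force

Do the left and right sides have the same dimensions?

No

t (time) has dimensions [T].
J_imp (impulse) has dimensions [L M T^-1].
F (force) has dimensions [L M T^-2].

Left side: [L M T^-1]
Right side: [L M T^-3]

The two sides have different dimensions, so the equation is NOT dimensionally consistent.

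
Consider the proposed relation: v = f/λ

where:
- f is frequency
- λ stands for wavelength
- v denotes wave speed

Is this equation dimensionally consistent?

No

f (frequency) has dimensions [T^-1].
λ (wavelength) has dimensions [L].
v (wave speed) has dimensions [L T^-1].

Left side: [L T^-1]
Right side: [L^-1 T^-1]

The two sides have different dimensions, so the equation is NOT dimensionally consistent.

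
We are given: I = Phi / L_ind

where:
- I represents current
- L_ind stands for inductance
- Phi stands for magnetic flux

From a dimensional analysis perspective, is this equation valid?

Yes

I (current) has dimensions [I].
L_ind (inductance) has dimensions [I^-2 L^2 M T^-2].
Phi (magnetic flux) has dimensions [I^-1 L^2 M T^-2].

Left side: [I]
Right side: [I]

Both sides have the same dimensions, so the equation is dimensionally consistent.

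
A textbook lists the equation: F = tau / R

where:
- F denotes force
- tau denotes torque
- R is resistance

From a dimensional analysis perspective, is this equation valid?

No

F (force) has dimensions [L M T^-2].
tau (torque) has dimensions [L^2 M T^-2].
R (resistance) has dimensions [I^-2 L^2 M T^-3].

Left side: [L M T^-2]
Right side: [I^2 T]

The two sides have different dimensions, so the equation is NOT dimensionally consistent.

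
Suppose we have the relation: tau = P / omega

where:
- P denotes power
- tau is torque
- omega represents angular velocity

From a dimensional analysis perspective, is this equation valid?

Yes

P (power) has dimensions [L^2 M T^-3].
tau (torque) has dimensions [L^2 M T^-2].
omega (angular velocity) has dimensions [T^-1].

Left side: [L^2 M T^-2]
Right side: [L^2 M T^-2]

Both sides have the same dimensions, so the equation is dimensionally consistent.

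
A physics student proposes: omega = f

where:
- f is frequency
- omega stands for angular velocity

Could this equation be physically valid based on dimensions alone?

Yes

f (frequency) has dimensions [T^-1].
omega (angular velocity) has dimensions [T^-1].

Left side: [T^-1]
Right side: [T^-1]

Both sides have the same dimensions, so the equation is dimensionally consistent.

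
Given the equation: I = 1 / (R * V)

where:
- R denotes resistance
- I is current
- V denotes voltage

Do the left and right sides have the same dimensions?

No

R (resistance) has dimensions [I^-2 L^2 M T^-3].
I (current) has dimensions [I].
V (voltage) has dimensions [I^-1 L^2 M T^-3].

Left side: [I]
Right side: [I^3 L^-4 M^-2 T^6]

The two sides have different dimensions, so the equation is NOT dimensionally consistent.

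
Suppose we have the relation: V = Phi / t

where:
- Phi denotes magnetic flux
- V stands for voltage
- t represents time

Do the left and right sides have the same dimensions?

Yes

Phi (magnetic flux) has dimensions [I^-1 L^2 M T^-2].
V (voltage) has dimensions [I^-1 L^2 M T^-3].
t (time) has dimensions [T].

Left side: [I^-1 L^2 M T^-3]
Right side: [I^-1 L^2 M T^-3]

Both sides have the same dimensions, so the equation is dimensionally consistent.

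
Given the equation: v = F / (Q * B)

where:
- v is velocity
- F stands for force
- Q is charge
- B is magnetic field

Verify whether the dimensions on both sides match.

Yes

v (velocity) has dimensions [L T^-1].
F (force) has dimensions [L M T^-2].
Q (charge) has dimensions [I T].
B (magnetic field) has dimensions [I^-1 M T^-2].

Left side: [L T^-1]
Right side: [L T^-1]

Both sides have the same dimensions, so the equation is dimensionally consistent.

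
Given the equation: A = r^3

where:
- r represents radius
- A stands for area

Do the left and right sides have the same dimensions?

No

r (radius) has dimensions [L].
A (area) has dimensions [L^2].

Left side: [L^2]
Right side: [L^3]

The two sides have different dimensions, so the equation is NOT dimensionally consistent.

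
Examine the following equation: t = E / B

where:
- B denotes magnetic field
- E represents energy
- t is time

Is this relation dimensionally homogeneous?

No

B (magnetic field) has dimensions [I^-1 M T^-2].
E (energy) has dimensions [L^2 M T^-2].
t (time) has dimensions [T].

Left side: [T]
Right side: [I L^2]

The two sides have different dimensions, so the equation is NOT dimensionally consistent.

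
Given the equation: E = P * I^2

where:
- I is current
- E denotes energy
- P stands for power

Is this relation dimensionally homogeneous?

No

I (current) has dimensions [I].
E (energy) has dimensions [L^2 M T^-2].
P (power) has dimensions [L^2 M T^-3].

Left side: [L^2 M T^-2]
Right side: [I^2 L^2 M T^-3]

The two sides have different dimensions, so the equation is NOT dimensionally consistent.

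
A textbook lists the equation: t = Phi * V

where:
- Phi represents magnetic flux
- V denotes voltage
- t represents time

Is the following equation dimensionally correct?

No

Phi (magnetic flux) has dimensions [I^-1 L^2 M T^-2].
V (voltage) has dimensions [I^-1 L^2 M T^-3].
t (time) has dimensions [T].

Left side: [T]
Right side: [I^-2 L^4 M^2 T^-5]

The two sides have different dimensions, so the equation is NOT dimensionally consistent.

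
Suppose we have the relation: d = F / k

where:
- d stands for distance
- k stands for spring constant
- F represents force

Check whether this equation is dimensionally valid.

Yes

d (distance) has dimensions [L].
k (spring constant) has dimensions [M T^-2].
F (force) has dimensions [L M T^-2].

Left side: [L]
Right side: [L]

Both sides have the same dimensions, so the equation is dimensionally consistent.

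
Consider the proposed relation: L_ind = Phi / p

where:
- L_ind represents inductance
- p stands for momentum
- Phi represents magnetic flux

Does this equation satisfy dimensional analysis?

No

L_ind (inductance) has dimensions [I^-2 L^2 M T^-2].
p (momentum) has dimensions [L M T^-1].
Phi (magnetic flux) has dimensions [I^-1 L^2 M T^-2].

Left side: [I^-2 L^2 M T^-2]
Right side: [I^-1 L T^-1]

The two sides have different dimensions, so the equation is NOT dimensionally consistent.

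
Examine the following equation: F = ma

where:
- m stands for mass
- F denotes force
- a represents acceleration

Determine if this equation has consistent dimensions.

Yes

m (mass) has dimensions [M].
F (force) has dimensions [L M T^-2].
a (acceleration) has dimensions [L T^-2].

Left side: [L M T^-2]
Right side: [L M T^-2]

Both sides have the same dimensions, so the equation is dimensionally consistent.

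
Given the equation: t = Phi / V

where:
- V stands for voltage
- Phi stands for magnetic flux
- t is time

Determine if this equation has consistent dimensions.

Yes

V (voltage) has dimensions [I^-1 L^2 M T^-3].
Phi (magnetic flux) has dimensions [I^-1 L^2 M T^-2].
t (time) has dimensions [T].

Left side: [T]
Right side: [T]

Both sides have the same dimensions, so the equation is dimensionally consistent.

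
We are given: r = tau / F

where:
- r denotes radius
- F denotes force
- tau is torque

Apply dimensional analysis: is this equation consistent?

Yes

r (radius) has dimensions [L].
F (force) has dimensions [L M T^-2].
tau (torque) has dimensions [L^2 M T^-2].

Left side: [L]
Right side: [L]

Both sides have the same dimensions, so the equation is dimensionally consistent.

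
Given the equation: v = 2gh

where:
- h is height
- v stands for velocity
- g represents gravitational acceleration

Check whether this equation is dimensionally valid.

No

h (height) has dimensions [L].
v (velocity) has dimensions [L T^-1].
g (gravitational acceleration) has dimensions [L T^-2].

Left side: [L T^-1]
Right side: [L^2 T^-2]

The two sides have different dimensions, so the equation is NOT dimensionally consistent.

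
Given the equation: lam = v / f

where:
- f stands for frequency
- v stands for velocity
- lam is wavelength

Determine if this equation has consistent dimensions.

Yes

f (frequency) has dimensions [T^-1].
v (velocity) has dimensions [L T^-1].
lam (wavelength) has dimensions [L].

Left side: [L]
Right side: [L]

Both sides have the same dimensions, so the equation is dimensionally consistent.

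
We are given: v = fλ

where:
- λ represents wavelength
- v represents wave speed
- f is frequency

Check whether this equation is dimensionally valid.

Yes

λ (wavelength) has dimensions [L].
v (wave speed) has dimensions [L T^-1].
f (frequency) has dimensions [T^-1].

Left side: [L T^-1]
Right side: [L T^-1]

Both sides have the same dimensions, so the equation is dimensionally consistent.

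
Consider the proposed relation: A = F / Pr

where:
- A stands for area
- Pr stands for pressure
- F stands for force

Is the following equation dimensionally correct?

Yes

A (area) has dimensions [L^2].
Pr (pressure) has dimensions [L^-1 M T^-2].
F (force) has dimensions [L M T^-2].

Left side: [L^2]
Right side: [L^2]

Both sides have the same dimensions, so the equation is dimensionally consistent.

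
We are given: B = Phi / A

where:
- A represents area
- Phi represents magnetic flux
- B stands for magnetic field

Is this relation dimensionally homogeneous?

Yes

A (area) has dimensions [L^2].
Phi (magnetic flux) has dimensions [I^-1 L^2 M T^-2].
B (magnetic field) has dimensions [I^-1 M T^-2].

Left side: [I^-1 M T^-2]
Right side: [I^-1 M T^-2]

Both sides have the same dimensions, so the equation is dimensionally consistent.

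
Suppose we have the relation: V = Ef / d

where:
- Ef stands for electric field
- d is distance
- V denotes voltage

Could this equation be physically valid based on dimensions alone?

No

Ef (electric field) has dimensions [I^-1 L M T^-3].
d (distance) has dimensions [L].
V (voltage) has dimensions [I^-1 L^2 M T^-3].

Left side: [I^-1 L^2 M T^-3]
Right side: [I^-1 M T^-3]

The two sides have different dimensions, so the equation is NOT dimensionally consistent.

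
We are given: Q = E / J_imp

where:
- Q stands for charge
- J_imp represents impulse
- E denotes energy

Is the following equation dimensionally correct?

No

Q (charge) has dimensions [I T].
J_imp (impulse) has dimensions [L M T^-1].
E (energy) has dimensions [L^2 M T^-2].

Left side: [I T]
Right side: [L T^-1]

The two sides have different dimensions, so the equation is NOT dimensionally consistent.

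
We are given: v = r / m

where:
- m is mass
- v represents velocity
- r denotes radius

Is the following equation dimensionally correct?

No

m (mass) has dimensions [M].
v (velocity) has dimensions [L T^-1].
r (radius) has dimensions [L].

Left side: [L T^-1]
Right side: [L M^-1]

The two sides have different dimensions, so the equation is NOT dimensionally consistent.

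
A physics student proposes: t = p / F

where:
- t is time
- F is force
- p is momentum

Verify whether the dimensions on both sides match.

Yes

t (time) has dimensions [T].
F (force) has dimensions [L M T^-2].
p (momentum) has dimensions [L M T^-1].

Left side: [T]
Right side: [T]

Both sides have the same dimensions, so the equation is dimensionally consistent.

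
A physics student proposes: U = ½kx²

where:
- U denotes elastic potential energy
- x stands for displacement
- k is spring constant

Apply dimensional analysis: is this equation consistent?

Yes

U (elastic potential energy) has dimensions [L^2 M T^-2].
x (displacement) has dimensions [L].
k (spring constant) has dimensions [M T^-2].

Left side: [L^2 M T^-2]
Right side: [L^2 M T^-2]

Both sides have the same dimensions, so the equation is dimensionally consistent.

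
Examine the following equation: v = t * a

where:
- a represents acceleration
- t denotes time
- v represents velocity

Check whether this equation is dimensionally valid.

Yes

a (acceleration) has dimensions [L T^-2].
t (time) has dimensions [T].
v (velocity) has dimensions [L T^-1].

Left side: [L T^-1]
Right side: [L T^-1]

Both sides have the same dimensions, so the equation is dimensionally consistent.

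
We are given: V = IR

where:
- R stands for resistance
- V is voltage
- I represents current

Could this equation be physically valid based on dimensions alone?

Yes

R (resistance) has dimensions [I^-2 L^2 M T^-3].
V (voltage) has dimensions [I^-1 L^2 M T^-3].
I (current) has dimensions [I].

Left side: [I^-1 L^2 M T^-3]
Right side: [I^-1 L^2 M T^-3]

Both sides have the same dimensions, so the equation is dimensionally consistent.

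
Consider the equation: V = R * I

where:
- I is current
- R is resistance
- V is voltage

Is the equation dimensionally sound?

Yes

I (current) has dimensions [I].
R (resistance) has dimensions [I^-2 L^2 M T^-3].
V (voltage) has dimensions [I^-1 L^2 M T^-3].

Left side: [I^-1 L^2 M T^-3]
Right side: [I^-1 L^2 M T^-3]

Both sides have the same dimensions, so the equation is dimensionally consistent.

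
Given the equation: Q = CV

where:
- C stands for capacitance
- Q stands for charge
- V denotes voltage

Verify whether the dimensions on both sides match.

Yes

C (capacitance) has dimensions [I^2 L^-2 M^-1 T^4].
Q (charge) has dimensions [I T].
V (voltage) has dimensions [I^-1 L^2 M T^-3].

Left side: [I T]
Right side: [I T]

Both sides have the same dimensions, so the equation is dimensionally consistent.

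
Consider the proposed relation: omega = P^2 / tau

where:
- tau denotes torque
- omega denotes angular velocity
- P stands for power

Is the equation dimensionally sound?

No

tau (torque) has dimensions [L^2 M T^-2].
omega (angular velocity) has dimensions [T^-1].
P (power) has dimensions [L^2 M T^-3].

Left side: [T^-1]
Right side: [L^2 M T^-4]

The two sides have different dimensions, so the equation is NOT dimensionally consistent.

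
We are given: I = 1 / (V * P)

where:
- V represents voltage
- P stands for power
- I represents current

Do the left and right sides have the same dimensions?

No

V (voltage) has dimensions [I^-1 L^2 M T^-3].
P (power) has dimensions [L^2 M T^-3].
I (current) has dimensions [I].

Left side: [I]
Right side: [I L^-4 M^-2 T^6]

The two sides have different dimensions, so the equation is NOT dimensionally consistent.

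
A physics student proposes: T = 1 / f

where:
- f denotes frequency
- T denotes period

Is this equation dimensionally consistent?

Yes

f (frequency) has dimensions [T^-1].
T (period) has dimensions [T].

Left side: [T]
Right side: [T]

Both sides have the same dimensions, so the equation is dimensionally consistent.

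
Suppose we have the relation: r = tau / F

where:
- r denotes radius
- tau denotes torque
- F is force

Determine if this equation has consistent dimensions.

Yes

r (radius) has dimensions [L].
tau (torque) has dimensions [L^2 M T^-2].
F (force) has dimensions [L M T^-2].

Left side: [L]
Right side: [L]

Both sides have the same dimensions, so the equation is dimensionally consistent.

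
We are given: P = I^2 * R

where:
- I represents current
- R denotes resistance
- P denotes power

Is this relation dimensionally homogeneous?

Yes

I (current) has dimensions [I].
R (resistance) has dimensions [I^-2 L^2 M T^-3].
P (power) has dimensions [L^2 M T^-3].

Left side: [L^2 M T^-3]
Right side: [L^2 M T^-3]

Both sides have the same dimensions, so the equation is dimensionally consistent.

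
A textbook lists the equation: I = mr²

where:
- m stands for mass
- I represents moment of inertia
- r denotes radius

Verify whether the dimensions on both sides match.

Yes

m (mass) has dimensions [M].
I (moment of inertia) has dimensions [L^2 M].
r (radius) has dimensions [L].

Left side: [L^2 M]
Right side: [L^2 M]

Both sides have the same dimensions, so the equation is dimensionally consistent.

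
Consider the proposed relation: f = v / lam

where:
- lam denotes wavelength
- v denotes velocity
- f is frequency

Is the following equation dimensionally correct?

Yes

lam (wavelength) has dimensions [L].
v (velocity) has dimensions [L T^-1].
f (frequency) has dimensions [T^-1].

Left side: [T^-1]
Right side: [T^-1]

Both sides have the same dimensions, so the equation is dimensionally consistent.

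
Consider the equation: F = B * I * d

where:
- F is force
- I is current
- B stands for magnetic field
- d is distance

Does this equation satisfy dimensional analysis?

Yes

F (force) has dimensions [L M T^-2].
I (current) has dimensions [I].
B (magnetic field) has dimensions [I^-1 M T^-2].
d (distance) has dimensions [L].

Left side: [L M T^-2]
Right side: [L M T^-2]

Both sides have the same dimensions, so the equation is dimensionally consistent.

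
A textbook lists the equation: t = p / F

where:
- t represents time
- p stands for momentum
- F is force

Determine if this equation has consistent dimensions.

Yes

t (time) has dimensions [T].
p (momentum) has dimensions [L M T^-1].
F (force) has dimensions [L M T^-2].

Left side: [T]
Right side: [T]

Both sides have the same dimensions, so the equation is dimensionally consistent.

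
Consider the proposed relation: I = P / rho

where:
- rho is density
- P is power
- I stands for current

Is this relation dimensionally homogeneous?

No

rho (density) has dimensions [L^-3 M].
P (power) has dimensions [L^2 M T^-3].
I (current) has dimensions [I].

Left side: [I]
Right side: [L^5 T^-3]

The two sides have different dimensions, so the equation is NOT dimensionally consistent.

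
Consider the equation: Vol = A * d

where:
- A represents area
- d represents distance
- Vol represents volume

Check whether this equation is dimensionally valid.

Yes

A (area) has dimensions [L^2].
d (distance) has dimensions [L].
Vol (volume) has dimensions [L^3].

Left side: [L^3]
Right side: [L^3]

Both sides have the same dimensions, so the equation is dimensionally consistent.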